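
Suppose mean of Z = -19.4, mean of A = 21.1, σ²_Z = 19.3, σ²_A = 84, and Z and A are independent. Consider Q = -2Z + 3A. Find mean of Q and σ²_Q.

mean of Q = (-2)·mean of Z + 3·mean of A = (-2)·(-19.4) + 3·21.1 = 102.1.
σ²_Q = a²·σ²_Z + b²·σ²_A + 2ab·Cov[Z, A] with a = -2, b = 3.
Independence gives Cov[Z, A] = 0.
= (-2)²·19.3 + 3²·84 + 2·(-2)·3·0
= 77.2 + 756 + 0 = 833.2.

mean of Q = 102.1, σ²_Q = 833.2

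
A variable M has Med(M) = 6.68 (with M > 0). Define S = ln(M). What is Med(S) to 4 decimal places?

Med(S) = 1.8991

ln(M) is monotone on this domain, so Med(S) = ln(6.68) ≈ 1.8991.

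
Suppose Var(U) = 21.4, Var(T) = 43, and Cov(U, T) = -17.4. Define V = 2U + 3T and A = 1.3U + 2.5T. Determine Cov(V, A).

Cov(V, A) = 223.28

By bilinearity, Cov(V, A) = ac·Var(U) + bd·Var(T) + (ad+bc)·Cov(U, T), with a=2, b=3, c=1.3, d=2.5.
ac·Var(U) = 2·1.3·21.4 = 55.64
bd·Var(T) = 3·2.5·43 = 322.5
(ad+bc)·Cov(U, T) = (8.9)·(-17.4) = -154.86
Cov(V, A) = 55.64 + 322.5 + (-154.86) = 223.28.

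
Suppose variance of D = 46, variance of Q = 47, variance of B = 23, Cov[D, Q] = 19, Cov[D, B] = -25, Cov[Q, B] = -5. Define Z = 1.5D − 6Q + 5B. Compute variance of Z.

variance of Z = a²·variance of D + b²·variance of Q + c²·variance of B + 2ab·Cov[D, Q] + 2ac·Cov[D, B] + 2bc·Cov[Q, B], with a = 1.5, b = -6, c = 5.
= 103.5 + 1692 + 575 + (-342) + (-375) + 300
= 1953.5.

variance of Z = 1953.5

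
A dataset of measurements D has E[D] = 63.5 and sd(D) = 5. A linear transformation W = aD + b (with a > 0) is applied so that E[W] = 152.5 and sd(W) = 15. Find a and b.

a = 3, b = -38

sd(W) = a·sd(D) (a > 0), so a = 15/5 = 3.
E[W] = a·E[D] + b, so b = 152.5 − 3·63.5 = -38.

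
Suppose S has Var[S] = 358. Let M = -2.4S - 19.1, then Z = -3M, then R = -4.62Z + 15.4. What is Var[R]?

Var[R] = 396124.743168

Var[M] = (-2.4)²·358 = 2062.08.
Var[Z] = (-3)²·2062.08 = 18558.72.
Var[R] = (-4.62)²·18558.72 = 396124.743168.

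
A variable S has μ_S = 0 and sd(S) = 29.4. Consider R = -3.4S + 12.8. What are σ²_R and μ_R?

R = -3.4S + 12.8 is linear with a = -3.4, b = 12.8.
σ²_S = 29.4² = 864.36.
σ²_R = a²·σ²_S = (-3.4)²·864.36 = 9992.0016 (the additive constant 12.8 does not affect variance).
μ_R = a·μ_S + b = (-3.4)·0 + 12.8 = 12.8.

σ²_R = 9992.0016, μ_R = 12.8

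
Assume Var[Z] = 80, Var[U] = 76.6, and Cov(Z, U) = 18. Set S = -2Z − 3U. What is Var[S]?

Var[S] = a²·Var[Z] + b²·Var[U] + 2ab·Cov(Z, U) with a = -2, b = -3.
= (-2)²·80 + (-3)²·76.6 + 2·(-2)·(-3)·18
= 320 + 689.4 + 216 = 1225.4.

Var[S] = 1225.4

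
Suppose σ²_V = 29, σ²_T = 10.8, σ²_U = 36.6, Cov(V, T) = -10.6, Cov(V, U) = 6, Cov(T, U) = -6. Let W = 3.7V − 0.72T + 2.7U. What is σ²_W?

σ²_W = a²·σ²_V + b²·σ²_T + c²·σ²_U + 2ab·Cov(V, T) + 2ac·Cov(V, U) + 2bc·Cov(T, U), with a = 3.7, b = -0.72, c = 2.7.
= 397.01 + 5.59872 + 266.814 + 56.4768 + 119.88 + 23.328
= 869.10752.

σ²_W = 869.10752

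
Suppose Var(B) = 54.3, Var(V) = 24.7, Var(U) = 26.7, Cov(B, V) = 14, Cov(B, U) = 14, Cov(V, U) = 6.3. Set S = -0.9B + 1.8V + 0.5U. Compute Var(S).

Var(S) = 84.066

Var(S) = a²·Var(B) + b²·Var(V) + c²·Var(U) + 2ab·Cov(B, V) + 2ac·Cov(B, U) + 2bc·Cov(V, U), with a = -0.9, b = 1.8, c = 0.5.
= 43.983 + 80.028 + 6.675 + (-45.36) + (-12.6) + 11.34
= 84.066.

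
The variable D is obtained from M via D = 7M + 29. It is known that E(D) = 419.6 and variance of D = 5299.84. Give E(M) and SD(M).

E(M) = 55.8, SD(M) = 10.4

From D = 7M + 29: E(D) = a·E(M) + b, so E(M) = (E(D) − b)/a = (419.6 − 29)/7 = 55.8.
SD(D) = √5299.84 = 72.8.
SD(D) = |a|·SD(M), so SD(M) = 72.8/|7| = 10.4.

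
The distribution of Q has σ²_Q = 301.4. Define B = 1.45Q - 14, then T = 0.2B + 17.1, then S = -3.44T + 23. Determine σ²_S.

σ²_S = 299.955016064

σ²_B = 1.45²·301.4 = 633.6935.
σ²_T = 0.2²·633.6935 = 25.34774.
σ²_S = (-3.44)²·25.34774 = 299.955016064.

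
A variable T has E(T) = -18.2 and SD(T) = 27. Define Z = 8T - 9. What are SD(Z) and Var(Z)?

Z = 8T - 9 is linear with a = 8, b = -9.
SD(Z) = |a|·SD(T) = |8|·27 = 216.
Var(T) = 27² = 729.
Var(Z) = a²·Var(T) = 8²·729 = 46656 (the additive constant -9 does not affect variance).

SD(Z) = 216, Var(Z) = 46656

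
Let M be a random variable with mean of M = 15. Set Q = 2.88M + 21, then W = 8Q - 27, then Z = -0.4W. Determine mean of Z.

mean of Q = 2.88·15 + 21 = 64.2.
mean of W = 8·64.2 + (-27) = 486.6.
mean of Z = (-0.4)·486.6 = -194.64.

mean of Z = -194.64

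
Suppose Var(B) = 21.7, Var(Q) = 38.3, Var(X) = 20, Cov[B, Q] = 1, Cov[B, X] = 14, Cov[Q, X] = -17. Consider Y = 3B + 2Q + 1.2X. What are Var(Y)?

Var(Y) = a²·Var(B) + b²·Var(Q) + c²·Var(X) + 2ab·Cov[B, Q] + 2ac·Cov[B, X] + 2bc·Cov[Q, X], with a = 3, b = 2, c = 1.2.
= 195.3 + 153.2 + 28.8 + 12 + 100.8 + (-81.6)
= 408.5.

Var(Y) = 408.5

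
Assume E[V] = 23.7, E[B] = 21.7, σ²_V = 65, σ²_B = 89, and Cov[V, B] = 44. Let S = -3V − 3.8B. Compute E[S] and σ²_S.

E[S] = (-3)·E[V] + (-3.8)·E[B] = (-3)·23.7 + (-3.8)·21.7 = -153.56.
σ²_S = a²·σ²_V + b²·σ²_B + 2ab·Cov[V, B] with a = -3, b = -3.8.
= (-3)²·65 + (-3.8)²·89 + 2·(-3)·(-3.8)·44
= 585 + 1285.16 + 1003.2 = 2873.36.

E[S] = -153.56, σ²_S = 2873.36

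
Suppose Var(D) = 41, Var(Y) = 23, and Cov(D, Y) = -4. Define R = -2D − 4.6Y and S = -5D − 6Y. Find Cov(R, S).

Cov(R, S) = 904.8

By bilinearity, Cov(R, S) = ac·Var(D) + bd·Var(Y) + (ad+bc)·Cov(D, Y), with a=-2, b=-4.6, c=-5, d=-6.
ac·Var(D) = (-2)·(-5)·41 = 410
bd·Var(Y) = (-4.6)·(-6)·23 = 634.8
(ad+bc)·Cov(D, Y) = (35)·(-4) = -140
Cov(R, S) = 410 + 634.8 + (-140) = 904.8.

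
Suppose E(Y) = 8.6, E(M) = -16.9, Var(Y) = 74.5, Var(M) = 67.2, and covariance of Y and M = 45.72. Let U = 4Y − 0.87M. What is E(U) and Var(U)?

E(U) = 49.103, Var(U) = 924.65248

E(U) = 4·E(Y) + (-0.87)·E(M) = 4·8.6 + (-0.87)·(-16.9) = 49.103.
Var(U) = a²·Var(Y) + b²·Var(M) + 2ab·covariance of Y and M with a = 4, b = -0.87.
= 4²·74.5 + (-0.87)²·67.2 + 2·4·(-0.87)·45.72
= 1192 + 50.86368 + (-318.2112) = 924.65248.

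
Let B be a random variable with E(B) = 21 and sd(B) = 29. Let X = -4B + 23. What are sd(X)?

X = -4B + 23 is linear with a = -4, b = 23.
sd(X) = |a|·sd(B) = |-4|·29 = 116.

sd(X) = 116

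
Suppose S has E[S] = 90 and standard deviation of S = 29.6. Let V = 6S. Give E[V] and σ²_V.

V = 6S is linear with a = 6, b = 0.
E[V] = a·E[S] + b = 6·90 = 540.
σ²_S = 29.6² = 876.16.
σ²_V = a²·σ²_S = 6²·876.16 = 31541.76.

E[V] = 540, σ²_V = 31541.76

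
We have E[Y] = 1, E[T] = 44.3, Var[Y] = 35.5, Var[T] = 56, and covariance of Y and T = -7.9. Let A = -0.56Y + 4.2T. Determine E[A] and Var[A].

E[A] = (-0.56)·E[Y] + 4.2·E[T] = (-0.56)·1 + 4.2·44.3 = 185.5.
Var[A] = a²·Var[Y] + b²·Var[T] + 2ab·covariance of Y and T with a = -0.56, b = 4.2.
= (-0.56)²·35.5 + 4.2²·56 + 2·(-0.56)·4.2·(-7.9)
= 11.1328 + 987.84 + 37.1616 = 1036.1344.

E[A] = 185.5, Var[A] = 1036.1344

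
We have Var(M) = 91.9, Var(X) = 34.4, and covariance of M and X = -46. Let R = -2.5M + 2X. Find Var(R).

Var(R) = a²·Var(M) + b²·Var(X) + 2ab·covariance of M and X with a = -2.5, b = 2.
= (-2.5)²·91.9 + 2²·34.4 + 2·(-2.5)·2·(-46)
= 574.375 + 137.6 + 460 = 1171.975.

Var(R) = 1171.975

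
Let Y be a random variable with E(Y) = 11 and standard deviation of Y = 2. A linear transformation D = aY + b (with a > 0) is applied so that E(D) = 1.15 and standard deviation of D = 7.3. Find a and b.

a = 3.65, b = -39

standard deviation of D = a·standard deviation of Y (a > 0), so a = 7.3/2 = 3.65.
E(D) = a·E(Y) + b, so b = 1.15 − 3.65·11 = -39.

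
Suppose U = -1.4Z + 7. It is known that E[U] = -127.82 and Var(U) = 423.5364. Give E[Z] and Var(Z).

E[Z] = 96.3, Var(Z) = 216.09

From U = -1.4Z + 7: E[U] = a·E[Z] + b, so E[Z] = (E[U] − b)/a = (-127.82 − 7)/(-1.4) = 96.3.
Var(U) = a²·Var(Z), so Var(Z) = 423.5364/(-1.4)² = 216.09.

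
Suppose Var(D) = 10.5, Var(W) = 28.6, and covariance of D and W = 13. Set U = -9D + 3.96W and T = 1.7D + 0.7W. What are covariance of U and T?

covariance of U and T = -75.7548

By bilinearity, covariance of U and T = ac·Var(D) + bd·Var(W) + (ad+bc)·covariance of D and W, with a=-9, b=3.96, c=1.7, d=0.7.
ac·Var(D) = (-9)·1.7·10.5 = -160.65
bd·Var(W) = 3.96·0.7·28.6 = 79.2792
(ad+bc)·covariance of D and W = (0.432)·13 = 5.616
covariance of U and T = -160.65 + 79.2792 + 5.616 = -75.7548.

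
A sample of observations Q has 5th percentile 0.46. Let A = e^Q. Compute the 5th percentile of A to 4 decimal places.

e^Q is increasing, so P_{5}(A) = g(P_{5}(Q)) ≈ 1.5841.

5th percentile of A = 1.5841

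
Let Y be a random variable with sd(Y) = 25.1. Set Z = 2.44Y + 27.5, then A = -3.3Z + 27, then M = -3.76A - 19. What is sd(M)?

sd(M) = 759.915552

sd(Z) = |2.44|·25.1 = 61.244.
sd(A) = |-3.3|·61.244 = 202.1052.
sd(M) = |-3.76|·202.1052 = 759.915552.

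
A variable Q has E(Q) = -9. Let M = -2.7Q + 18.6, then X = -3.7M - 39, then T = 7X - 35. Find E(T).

E(T) = -1419.11

E(M) = (-2.7)·(-9) + 18.6 = 42.9.
E(X) = (-3.7)·42.9 + (-39) = -197.73.
E(T) = 7·(-197.73) + (-35) = -1419.11.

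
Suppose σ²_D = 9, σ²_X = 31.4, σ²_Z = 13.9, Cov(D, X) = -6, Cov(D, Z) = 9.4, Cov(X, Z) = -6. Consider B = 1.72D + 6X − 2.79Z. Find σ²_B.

σ²_B = a²·σ²_D + b²·σ²_X + c²·σ²_Z + 2ab·Cov(D, X) + 2ac·Cov(D, Z) + 2bc·Cov(X, Z), with a = 1.72, b = 6, c = -2.79.
= 26.6256 + 1130.4 + 108.19899 + (-123.84) + (-90.21744) + 200.88
= 1252.04715.

σ²_B = 1252.04715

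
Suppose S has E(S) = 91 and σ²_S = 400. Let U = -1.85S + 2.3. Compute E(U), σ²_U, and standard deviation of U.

U = -1.85S + 2.3 is linear with a = -1.85, b = 2.3.
E(U) = a·E(S) + b = (-1.85)·91 + 2.3 = -166.05.
σ²_U = a²·σ²_S = (-1.85)²·400 = 1369 (the additive constant 2.3 does not affect variance).
standard deviation of S = √400 = 20.
standard deviation of U = |a|·standard deviation of S = |-1.85|·20 = 37.

E(U) = -166.05, σ²_U = 1369, standard deviation of U = 37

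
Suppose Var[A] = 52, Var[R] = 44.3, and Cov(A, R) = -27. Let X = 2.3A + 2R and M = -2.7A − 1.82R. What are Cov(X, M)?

By bilinearity, Cov(X, M) = ac·Var[A] + bd·Var[R] + (ad+bc)·Cov(A, R), with a=2.3, b=2, c=-2.7, d=-1.82.
ac·Var[A] = 2.3·(-2.7)·52 = -322.92
bd·Var[R] = 2·(-1.82)·44.3 = -161.252
(ad+bc)·Cov(A, R) = (-9.586)·(-27) = 258.822
Cov(X, M) = -322.92 + (-161.252) + 258.822 = -225.35.

Cov(X, M) = -225.35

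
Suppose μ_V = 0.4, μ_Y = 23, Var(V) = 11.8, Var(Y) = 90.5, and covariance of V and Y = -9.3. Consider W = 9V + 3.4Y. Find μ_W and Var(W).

μ_W = 9·μ_V + 3.4·μ_Y = 9·0.4 + 3.4·23 = 81.8.
Var(W) = a²·Var(V) + b²·Var(Y) + 2ab·covariance of V and Y with a = 9, b = 3.4.
= 9²·11.8 + 3.4²·90.5 + 2·9·3.4·(-9.3)
= 955.8 + 1046.18 + (-569.16) = 1432.82.

μ_W = 81.8, Var(W) = 1432.82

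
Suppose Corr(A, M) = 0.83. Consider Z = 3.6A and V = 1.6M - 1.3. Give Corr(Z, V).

Corr(Z, V) = 0.83

Linear rescalings preserve correlation up to sign; here the slopes 3.6 and 1.6 have the same sign, so Corr(Z, V) = Corr(A, M) = 0.83.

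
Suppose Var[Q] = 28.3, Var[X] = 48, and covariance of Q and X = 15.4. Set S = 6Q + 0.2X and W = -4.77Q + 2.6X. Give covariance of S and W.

By bilinearity, covariance of S and W = ac·Var[Q] + bd·Var[X] + (ad+bc)·covariance of Q and X, with a=6, b=0.2, c=-4.77, d=2.6.
ac·Var[Q] = 6·(-4.77)·28.3 = -809.946
bd·Var[X] = 0.2·2.6·48 = 24.96
(ad+bc)·covariance of Q and X = (14.646)·15.4 = 225.5484
covariance of S and W = -809.946 + 24.96 + 225.5484 = -559.4376.

covariance of S and W = -559.4376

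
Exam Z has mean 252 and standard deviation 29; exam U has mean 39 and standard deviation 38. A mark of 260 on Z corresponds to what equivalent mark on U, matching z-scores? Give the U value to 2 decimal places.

z = (260 − 252)/29 ≈ 0.2759.
U = 39 + z·38 = 39 + (260 − 252)·38/29 ≈ 49.48.

U = 49.48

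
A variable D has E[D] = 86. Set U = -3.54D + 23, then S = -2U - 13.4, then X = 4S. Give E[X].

E[X] = 2197.92

E[U] = (-3.54)·86 + 23 = -281.44.
E[S] = (-2)·(-281.44) + (-13.4) = 549.48.
E[X] = 4·549.48 = 2197.92.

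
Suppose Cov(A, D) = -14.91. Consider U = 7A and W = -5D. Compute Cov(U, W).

Cov(U, W) = a·c·Cov(A, D) = 7·(-5)·(-14.91) = 521.85. Additive constants drop out.

Cov(U, W) = 521.85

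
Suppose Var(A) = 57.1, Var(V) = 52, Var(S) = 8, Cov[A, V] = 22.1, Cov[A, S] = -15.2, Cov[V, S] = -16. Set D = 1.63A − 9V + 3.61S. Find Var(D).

Var(D) = a²·Var(A) + b²·Var(V) + c²·Var(S) + 2ab·Cov[A, V] + 2ac·Cov[A, S] + 2bc·Cov[V, S], with a = 1.63, b = -9, c = 3.61.
= 151.70899 + 4212 + 104.2568 + (-648.414) + (-178.88272) + 1039.68
= 4680.34907.

Var(D) = 4680.34907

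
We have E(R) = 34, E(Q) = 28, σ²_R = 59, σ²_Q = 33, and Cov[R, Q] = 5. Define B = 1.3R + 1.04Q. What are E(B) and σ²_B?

E(B) = 73.32, σ²_B = 148.9228

E(B) = 1.3·E(R) + 1.04·E(Q) = 1.3·34 + 1.04·28 = 73.32.
σ²_B = a²·σ²_R + b²·σ²_Q + 2ab·Cov[R, Q] with a = 1.3, b = 1.04.
= 1.3²·59 + 1.04²·33 + 2·1.3·1.04·5
= 99.71 + 35.6928 + 13.52 = 148.9228.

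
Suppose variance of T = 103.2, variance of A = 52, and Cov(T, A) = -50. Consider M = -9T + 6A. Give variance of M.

variance of M = 15631.2

variance of M = a²·variance of T + b²·variance of A + 2ab·Cov(T, A) with a = -9, b = 6.
= (-9)²·103.2 + 6²·52 + 2·(-9)·6·(-50)
= 8359.2 + 1872 + 5400 = 15631.2.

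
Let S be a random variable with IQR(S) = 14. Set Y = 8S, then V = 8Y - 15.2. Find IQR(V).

IQR(V) = 896

IQR(Y) = |8|·14 = 112.
IQR(V) = |8|·112 = 896.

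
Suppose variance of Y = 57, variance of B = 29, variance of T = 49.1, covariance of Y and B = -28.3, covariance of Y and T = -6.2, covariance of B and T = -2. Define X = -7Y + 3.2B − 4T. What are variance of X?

variance of X = a²·variance of Y + b²·variance of B + c²·variance of T + 2ab·covariance of Y and B + 2ac·covariance of Y and T + 2bc·covariance of B and T, with a = -7, b = 3.2, c = -4.
= 2793 + 296.96 + 785.6 + 1267.84 + (-347.2) + 51.2
= 4847.4.

variance of X = 4847.4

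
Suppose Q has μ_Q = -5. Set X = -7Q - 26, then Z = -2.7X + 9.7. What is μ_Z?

μ_X = (-7)·(-5) + (-26) = 9.
μ_Z = (-2.7)·9 + 9.7 = -14.6.

μ_Z = -14.6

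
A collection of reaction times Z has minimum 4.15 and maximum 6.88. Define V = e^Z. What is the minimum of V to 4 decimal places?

min(V) = 63.434

e^Z is increasing on this domain, so min(V) comes from min(Z) = 4.15: min(V) = exp(4.15) ≈ 63.434.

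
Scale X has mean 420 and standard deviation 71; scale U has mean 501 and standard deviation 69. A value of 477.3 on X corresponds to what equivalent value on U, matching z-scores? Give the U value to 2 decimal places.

U = 556.69

z = (477.3 − 420)/71 ≈ 0.807.
U = 501 + z·69 = 501 + (477.3 − 420)·69/71 ≈ 556.69.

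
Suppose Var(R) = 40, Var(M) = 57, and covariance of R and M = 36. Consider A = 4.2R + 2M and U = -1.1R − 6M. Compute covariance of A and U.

By bilinearity, covariance of A and U = ac·Var(R) + bd·Var(M) + (ad+bc)·covariance of R and M, with a=4.2, b=2, c=-1.1, d=-6.
ac·Var(R) = 4.2·(-1.1)·40 = -184.8
bd·Var(M) = 2·(-6)·57 = -684
(ad+bc)·covariance of R and M = (-27.4)·36 = -986.4
covariance of A and U = -184.8 + (-684) + (-986.4) = -1855.2.

covariance of A and U = -1855.2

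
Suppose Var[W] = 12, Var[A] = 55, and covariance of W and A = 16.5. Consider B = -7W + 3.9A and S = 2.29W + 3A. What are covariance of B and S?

By bilinearity, covariance of B and S = ac·Var[W] + bd·Var[A] + (ad+bc)·covariance of W and A, with a=-7, b=3.9, c=2.29, d=3.
ac·Var[W] = (-7)·2.29·12 = -192.36
bd·Var[A] = 3.9·3·55 = 643.5
(ad+bc)·covariance of W and A = (-12.069)·16.5 = -199.1385
covariance of B and S = -192.36 + 643.5 + (-199.1385) = 252.0015.

covariance of B and S = 252.0015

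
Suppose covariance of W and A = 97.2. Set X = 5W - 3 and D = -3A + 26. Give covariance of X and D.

covariance of X and D = a·c·covariance of W and A = 5·(-3)·97.2 = -1458. Additive constants drop out.

covariance of X and D = -1458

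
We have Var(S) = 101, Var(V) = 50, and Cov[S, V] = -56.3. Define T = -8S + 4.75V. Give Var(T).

Var(T) = a²·Var(S) + b²·Var(V) + 2ab·Cov[S, V] with a = -8, b = 4.75.
= (-8)²·101 + 4.75²·50 + 2·(-8)·4.75·(-56.3)
= 6464 + 1128.125 + 4278.8 = 11870.925.

Var(T) = 11870.925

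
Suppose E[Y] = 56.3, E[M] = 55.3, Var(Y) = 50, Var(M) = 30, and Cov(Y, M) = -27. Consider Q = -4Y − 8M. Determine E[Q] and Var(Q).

E[Q] = (-4)·E[Y] + (-8)·E[M] = (-4)·56.3 + (-8)·55.3 = -667.6.
Var(Q) = a²·Var(Y) + b²·Var(M) + 2ab·Cov(Y, M) with a = -4, b = -8.
= (-4)²·50 + (-8)²·30 + 2·(-4)·(-8)·(-27)
= 800 + 1920 + (-1728) = 992.

E[Q] = -667.6, Var(Q) = 992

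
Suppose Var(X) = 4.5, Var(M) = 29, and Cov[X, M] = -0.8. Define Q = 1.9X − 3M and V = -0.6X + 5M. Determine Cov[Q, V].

By bilinearity, Cov[Q, V] = ac·Var(X) + bd·Var(M) + (ad+bc)·Cov[X, M], with a=1.9, b=-3, c=-0.6, d=5.
ac·Var(X) = 1.9·(-0.6)·4.5 = -5.13
bd·Var(M) = (-3)·5·29 = -435
(ad+bc)·Cov[X, M] = (11.3)·(-0.8) = -9.04
Cov[Q, V] = -5.13 + (-435) + (-9.04) = -449.17.

Cov[Q, V] = -449.17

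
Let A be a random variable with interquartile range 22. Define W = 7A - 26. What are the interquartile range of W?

Under W = aA + b, IQR(W) = |a|·IQR(A) = |7|·22 = 154 (shifts cancel; spread scales by |a|).

IQR(W) = 154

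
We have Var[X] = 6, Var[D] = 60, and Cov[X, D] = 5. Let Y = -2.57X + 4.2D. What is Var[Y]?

Var[Y] = a²·Var[X] + b²·Var[D] + 2ab·Cov[X, D] with a = -2.57, b = 4.2.
= (-2.57)²·6 + 4.2²·60 + 2·(-2.57)·4.2·5
= 39.6294 + 1058.4 + (-107.94) = 990.0894.

Var[Y] = 990.0894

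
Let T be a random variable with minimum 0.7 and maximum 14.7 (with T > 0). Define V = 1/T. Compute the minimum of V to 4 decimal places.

1/T is decreasing on this domain, so min(V) comes from max(T) = 14.7: min(V) = 1/(14.7) ≈ 0.068.

min(V) = 0.068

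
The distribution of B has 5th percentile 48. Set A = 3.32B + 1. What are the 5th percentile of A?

5th percentile of A = 160.36

Since a = 3.32 > 0 the transformation is increasing, so the 5th percentile of A = a·(P_{5} of B) + b = 3.32·48 + 1 = 160.36.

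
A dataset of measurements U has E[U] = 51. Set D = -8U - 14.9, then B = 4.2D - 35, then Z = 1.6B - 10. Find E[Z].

E[D] = (-8)·51 + (-14.9) = -422.9.
E[B] = 4.2·(-422.9) + (-35) = -1811.18.
E[Z] = 1.6·(-1811.18) + (-10) = -2907.888.

E[Z] = -2907.888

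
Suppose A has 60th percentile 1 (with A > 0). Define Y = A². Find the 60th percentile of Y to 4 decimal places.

A² is increasing, so P_{60}(Y) = g(P_{60}(A)) = 1.

60th percentile of Y = 1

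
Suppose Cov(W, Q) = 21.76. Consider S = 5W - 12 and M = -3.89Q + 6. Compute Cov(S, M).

Cov(S, M) = -423.232

Cov(S, M) = a·c·Cov(W, Q) = 5·(-3.89)·21.76 = -423.232. Additive constants drop out.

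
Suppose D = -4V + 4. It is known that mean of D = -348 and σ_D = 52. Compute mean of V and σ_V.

From D = -4V + 4: mean of D = a·mean of V + b, so mean of V = (mean of D − b)/a = (-348 − 4)/(-4) = 88.
σ_D = |a|·σ_V, so σ_V = 52/|-4| = 13.

mean of V = 88, σ_V = 13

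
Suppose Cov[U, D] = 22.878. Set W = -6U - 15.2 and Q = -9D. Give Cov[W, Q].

Cov[W, Q] = 1235.412

Cov[W, Q] = a·c·Cov[U, D] = (-6)·(-9)·22.878 = 1235.412. Additive constants drop out.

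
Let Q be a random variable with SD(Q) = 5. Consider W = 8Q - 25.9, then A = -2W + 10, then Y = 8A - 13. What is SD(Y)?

SD(W) = |8|·5 = 40.
SD(A) = |-2|·40 = 80.
SD(Y) = |8|·80 = 640.

SD(Y) = 640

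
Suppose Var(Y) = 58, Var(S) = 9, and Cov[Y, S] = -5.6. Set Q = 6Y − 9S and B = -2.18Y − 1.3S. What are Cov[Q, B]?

By bilinearity, Cov[Q, B] = ac·Var(Y) + bd·Var(S) + (ad+bc)·Cov[Y, S], with a=6, b=-9, c=-2.18, d=-1.3.
ac·Var(Y) = 6·(-2.18)·58 = -758.64
bd·Var(S) = (-9)·(-1.3)·9 = 105.3
(ad+bc)·Cov[Y, S] = (11.82)·(-5.6) = -66.192
Cov[Q, B] = -758.64 + 105.3 + (-66.192) = -719.532.

Cov[Q, B] = -719.532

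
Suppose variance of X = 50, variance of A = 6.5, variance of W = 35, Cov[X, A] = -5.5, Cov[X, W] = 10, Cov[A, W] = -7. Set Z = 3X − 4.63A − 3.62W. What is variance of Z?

variance of Z = a²·variance of X + b²·variance of A + c²·variance of W + 2ab·Cov[X, A] + 2ac·Cov[X, W] + 2bc·Cov[A, W], with a = 3, b = -4.63, c = -3.62.
= 450 + 139.33985 + 458.654 + 152.79 + (-217.2) + (-234.6484)
= 748.93545.

variance of Z = 748.93545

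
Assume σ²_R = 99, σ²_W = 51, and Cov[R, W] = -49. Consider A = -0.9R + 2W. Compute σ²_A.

σ²_A = a²·σ²_R + b²·σ²_W + 2ab·Cov[R, W] with a = -0.9, b = 2.
= (-0.9)²·99 + 2²·51 + 2·(-0.9)·2·(-49)
= 80.19 + 204 + 176.4 = 460.59.

σ²_A = 460.59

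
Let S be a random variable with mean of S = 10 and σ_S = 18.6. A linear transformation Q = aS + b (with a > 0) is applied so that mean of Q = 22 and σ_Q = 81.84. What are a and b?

σ_Q = a·σ_S (a > 0), so a = 81.84/18.6 = 4.4.
mean of Q = a·mean of S + b, so b = 22 − 4.4·10 = -22.

a = 4.4, b = -22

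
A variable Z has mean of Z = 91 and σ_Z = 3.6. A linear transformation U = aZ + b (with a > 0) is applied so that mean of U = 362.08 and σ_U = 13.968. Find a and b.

σ_U = a·σ_Z (a > 0), so a = 13.968/3.6 = 3.88.
mean of U = a·mean of Z + b, so b = 362.08 − 3.88·91 = 9.

a = 3.88, b = 9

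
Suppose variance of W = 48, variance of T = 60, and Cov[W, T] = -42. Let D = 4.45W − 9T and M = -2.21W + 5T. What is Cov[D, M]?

By bilinearity, Cov[D, M] = ac·variance of W + bd·variance of T + (ad+bc)·Cov[W, T], with a=4.45, b=-9, c=-2.21, d=5.
ac·variance of W = 4.45·(-2.21)·48 = -472.056
bd·variance of T = (-9)·5·60 = -2700
(ad+bc)·Cov[W, T] = (42.14)·(-42) = -1769.88
Cov[D, M] = -472.056 + (-2700) + (-1769.88) = -4941.936.

Cov[D, M] = -4941.936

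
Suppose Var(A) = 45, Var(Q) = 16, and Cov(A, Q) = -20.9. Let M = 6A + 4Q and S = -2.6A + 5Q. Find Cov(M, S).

By bilinearity, Cov(M, S) = ac·Var(A) + bd·Var(Q) + (ad+bc)·Cov(A, Q), with a=6, b=4, c=-2.6, d=5.
ac·Var(A) = 6·(-2.6)·45 = -702
bd·Var(Q) = 4·5·16 = 320
(ad+bc)·Cov(A, Q) = (19.6)·(-20.9) = -409.64
Cov(M, S) = -702 + 320 + (-409.64) = -791.64.

Cov(M, S) = -791.64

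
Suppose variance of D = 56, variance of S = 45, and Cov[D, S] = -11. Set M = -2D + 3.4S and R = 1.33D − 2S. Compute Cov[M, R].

By bilinearity, Cov[M, R] = ac·variance of D + bd·variance of S + (ad+bc)·Cov[D, S], with a=-2, b=3.4, c=1.33, d=-2.
ac·variance of D = (-2)·1.33·56 = -148.96
bd·variance of S = 3.4·(-2)·45 = -306
(ad+bc)·Cov[D, S] = (8.522)·(-11) = -93.742
Cov[M, R] = -148.96 + (-306) + (-93.742) = -548.702.

Cov[M, R] = -548.702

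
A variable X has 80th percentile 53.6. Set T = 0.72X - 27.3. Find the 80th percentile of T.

Since a = 0.72 > 0 the transformation is increasing, so the 80th percentile of T = a·(P_{80} of X) + b = 0.72·53.6 + (-27.3) = 11.292.

80th percentile of T = 11.292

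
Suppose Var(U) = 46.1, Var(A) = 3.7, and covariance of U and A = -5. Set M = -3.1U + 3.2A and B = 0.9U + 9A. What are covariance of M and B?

By bilinearity, covariance of M and B = ac·Var(U) + bd·Var(A) + (ad+bc)·covariance of U and A, with a=-3.1, b=3.2, c=0.9, d=9.
ac·Var(U) = (-3.1)·0.9·46.1 = -128.619
bd·Var(A) = 3.2·9·3.7 = 106.56
(ad+bc)·covariance of U and A = (-25.02)·(-5) = 125.1
covariance of M and B = -128.619 + 106.56 + 125.1 = 103.041.

covariance of M and B = 103.041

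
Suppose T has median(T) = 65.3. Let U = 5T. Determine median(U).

A linear map preserves order up to sign, so median(U) = a·median(T) + b = 5·65.3 = 326.5.

median(U) = 326.5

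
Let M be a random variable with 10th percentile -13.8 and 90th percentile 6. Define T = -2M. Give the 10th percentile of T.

Since a = -2 < 0 the transformation is decreasing, reversing order: the 10th percentile of T corresponds to the 90th percentile of M.
So P_{10}(T) = a·P_{90}(M) + b = (-2)·6 = -12.

10th percentile of T = -12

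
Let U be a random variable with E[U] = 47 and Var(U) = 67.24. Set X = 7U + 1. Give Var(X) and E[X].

X = 7U + 1 is linear with a = 7, b = 1.
Var(X) = a²·Var(U) = 7²·67.24 = 3294.76 (the additive constant 1 does not affect variance).
E[X] = a·E[U] + b = 7·47 + 1 = 330.

Var(X) = 3294.76, E[X] = 330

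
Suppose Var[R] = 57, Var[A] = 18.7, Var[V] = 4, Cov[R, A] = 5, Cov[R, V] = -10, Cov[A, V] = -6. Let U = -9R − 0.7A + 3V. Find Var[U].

Var[U] = 5290.363

Var[U] = a²·Var[R] + b²·Var[A] + c²·Var[V] + 2ab·Cov[R, A] + 2ac·Cov[R, V] + 2bc·Cov[A, V], with a = -9, b = -0.7, c = 3.
= 4617 + 9.163 + 36 + 63 + 540 + 25.2
= 5290.363.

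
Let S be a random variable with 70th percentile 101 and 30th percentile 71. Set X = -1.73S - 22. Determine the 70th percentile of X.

Since a = -1.73 < 0 the transformation is decreasing, reversing order: the 70th percentile of X corresponds to the 30th percentile of S.
So P_{70}(X) = a·P_{30}(S) + b = (-1.73)·71 + (-22) = -144.83.

70th percentile of X = -144.83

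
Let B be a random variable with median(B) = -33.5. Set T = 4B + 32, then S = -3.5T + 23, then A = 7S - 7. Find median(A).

median(T) = 4·(-33.5) + 32 = -102.
median(S) = (-3.5)·(-102) + 23 = 380.
median(A) = 7·380 + (-7) = 2653.

median(A) = 2653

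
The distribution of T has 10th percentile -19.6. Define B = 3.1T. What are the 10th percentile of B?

Since a = 3.1 > 0 the transformation is increasing, so the 10th percentile of B = a·(P_{10} of T) + b = 3.1·(-19.6) = -60.76.

10th percentile of B = -60.76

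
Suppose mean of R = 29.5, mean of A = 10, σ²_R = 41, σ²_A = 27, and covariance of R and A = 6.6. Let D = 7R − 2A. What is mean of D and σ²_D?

mean of D = 186.5, σ²_D = 1932.2

mean of D = 7·mean of R + (-2)·mean of A = 7·29.5 + (-2)·10 = 186.5.
σ²_D = a²·σ²_R + b²·σ²_A + 2ab·covariance of R and A with a = 7, b = -2.
= 7²·41 + (-2)²·27 + 2·7·(-2)·6.6
= 2009 + 108 + (-184.8) = 1932.2.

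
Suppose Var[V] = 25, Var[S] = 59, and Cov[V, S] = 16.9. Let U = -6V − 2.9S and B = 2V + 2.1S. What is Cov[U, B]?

By bilinearity, Cov[U, B] = ac·Var[V] + bd·Var[S] + (ad+bc)·Cov[V, S], with a=-6, b=-2.9, c=2, d=2.1.
ac·Var[V] = (-6)·2·25 = -300
bd·Var[S] = (-2.9)·2.1·59 = -359.31
(ad+bc)·Cov[V, S] = (-18.4)·16.9 = -310.96
Cov[U, B] = -300 + (-359.31) + (-310.96) = -970.27.

Cov[U, B] = -970.27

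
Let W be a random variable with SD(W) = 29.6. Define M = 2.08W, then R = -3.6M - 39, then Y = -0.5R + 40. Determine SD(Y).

SD(M) = |2.08|·29.6 = 61.568.
SD(R) = |-3.6|·61.568 = 221.6448.
SD(Y) = |-0.5|·221.6448 = 110.8224.

SD(Y) = 110.8224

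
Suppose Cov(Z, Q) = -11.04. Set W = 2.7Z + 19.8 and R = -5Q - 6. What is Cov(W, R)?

Cov(W, R) = a·c·Cov(Z, Q) = 2.7·(-5)·(-11.04) = 149.04. Additive constants drop out.

Cov(W, R) = 149.04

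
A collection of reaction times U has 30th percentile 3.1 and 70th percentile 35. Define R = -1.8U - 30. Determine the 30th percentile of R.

Since a = -1.8 < 0 the transformation is decreasing, reversing order: the 30th percentile of R corresponds to the 70th percentile of U.
So P_{30}(R) = a·P_{70}(U) + b = (-1.8)·35 + (-30) = -93.

30th percentile of R = -93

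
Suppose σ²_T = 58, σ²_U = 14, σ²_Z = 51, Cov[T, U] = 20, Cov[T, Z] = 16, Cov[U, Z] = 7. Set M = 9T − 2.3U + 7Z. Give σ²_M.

σ²_M = 8233.66

σ²_M = a²·σ²_T + b²·σ²_U + c²·σ²_Z + 2ab·Cov[T, U] + 2ac·Cov[T, Z] + 2bc·Cov[U, Z], with a = 9, b = -2.3, c = 7.
= 4698 + 74.06 + 2499 + (-828) + 2016 + (-225.4)
= 8233.66.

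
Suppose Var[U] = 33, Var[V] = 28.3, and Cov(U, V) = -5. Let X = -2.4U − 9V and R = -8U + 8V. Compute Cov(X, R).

By bilinearity, Cov(X, R) = ac·Var[U] + bd·Var[V] + (ad+bc)·Cov(U, V), with a=-2.4, b=-9, c=-8, d=8.
ac·Var[U] = (-2.4)·(-8)·33 = 633.6
bd·Var[V] = (-9)·8·28.3 = -2037.6
(ad+bc)·Cov(U, V) = (52.8)·(-5) = -264
Cov(X, R) = 633.6 + (-2037.6) + (-264) = -1668.

Cov(X, R) = -1668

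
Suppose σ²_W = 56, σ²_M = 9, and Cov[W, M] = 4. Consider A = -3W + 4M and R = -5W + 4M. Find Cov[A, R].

Cov[A, R] = 856

By bilinearity, Cov[A, R] = ac·σ²_W + bd·σ²_M + (ad+bc)·Cov[W, M], with a=-3, b=4, c=-5, d=4.
ac·σ²_W = (-3)·(-5)·56 = 840
bd·σ²_M = 4·4·9 = 144
(ad+bc)·Cov[W, M] = (-32)·4 = -128
Cov[A, R] = 840 + 144 + (-128) = 856.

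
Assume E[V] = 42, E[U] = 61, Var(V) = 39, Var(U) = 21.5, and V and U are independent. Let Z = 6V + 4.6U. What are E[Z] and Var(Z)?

E[Z] = 532.6, Var(Z) = 1858.94

E[Z] = 6·E[V] + 4.6·E[U] = 6·42 + 4.6·61 = 532.6.
Var(Z) = a²·Var(V) + b²·Var(U) + 2ab·covariance of V and U with a = 6, b = 4.6.
Independence gives covariance of V and U = 0.
= 6²·39 + 4.6²·21.5 + 2·6·4.6·0
= 1404 + 454.94 + 0 = 1858.94.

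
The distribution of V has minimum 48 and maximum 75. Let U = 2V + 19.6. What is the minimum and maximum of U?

min(U) = 115.6, max(U) = 169.6

a = 2 > 0, so min(U) = a·min(V)+b = 2·48 + 19.6 = 115.6 and max(U) = 2·75 + 19.6 = 169.6.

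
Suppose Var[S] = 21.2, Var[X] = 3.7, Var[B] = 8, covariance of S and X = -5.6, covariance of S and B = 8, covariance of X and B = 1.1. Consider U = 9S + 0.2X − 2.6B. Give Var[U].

Var[U] = 1375.724

Var[U] = a²·Var[S] + b²·Var[X] + c²·Var[B] + 2ab·covariance of S and X + 2ac·covariance of S and B + 2bc·covariance of X and B, with a = 9, b = 0.2, c = -2.6.
= 1717.2 + 0.148 + 54.08 + (-20.16) + (-374.4) + (-1.144)
= 1375.724.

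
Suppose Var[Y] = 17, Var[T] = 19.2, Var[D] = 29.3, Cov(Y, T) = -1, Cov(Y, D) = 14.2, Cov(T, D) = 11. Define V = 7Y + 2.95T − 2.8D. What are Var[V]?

Var[V] = a²·Var[Y] + b²·Var[T] + c²·Var[D] + 2ab·Cov(Y, T) + 2ac·Cov(Y, D) + 2bc·Cov(T, D), with a = 7, b = 2.95, c = -2.8.
= 833 + 167.088 + 229.712 + (-41.3) + (-556.64) + (-181.72)
= 450.14.

Var[V] = 450.14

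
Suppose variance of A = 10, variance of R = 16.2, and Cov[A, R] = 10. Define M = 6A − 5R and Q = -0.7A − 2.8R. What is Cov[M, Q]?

Cov[M, Q] = 51.8

By bilinearity, Cov[M, Q] = ac·variance of A + bd·variance of R + (ad+bc)·Cov[A, R], with a=6, b=-5, c=-0.7, d=-2.8.
ac·variance of A = 6·(-0.7)·10 = -42
bd·variance of R = (-5)·(-2.8)·16.2 = 226.8
(ad+bc)·Cov[A, R] = (-13.3)·10 = -133
Cov[M, Q] = -42 + 226.8 + (-133) = 51.8.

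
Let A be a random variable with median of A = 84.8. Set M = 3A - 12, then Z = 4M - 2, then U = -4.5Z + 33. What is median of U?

median of M = 3·84.8 + (-12) = 242.4.
median of Z = 4·242.4 + (-2) = 967.6.
median of U = (-4.5)·967.6 + 33 = -4321.2.

median of U = -4321.2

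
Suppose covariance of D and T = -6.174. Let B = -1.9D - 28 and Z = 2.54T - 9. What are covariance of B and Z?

covariance of B and Z = a·c·covariance of D and T = (-1.9)·2.54·(-6.174) = 29.795724. Additive constants drop out.

covariance of B and Z = 29.795724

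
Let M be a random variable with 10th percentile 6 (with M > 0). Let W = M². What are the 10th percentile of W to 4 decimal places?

10th percentile of W = 36

M² is increasing, so P_{10}(W) = g(P_{10}(M)) = 36.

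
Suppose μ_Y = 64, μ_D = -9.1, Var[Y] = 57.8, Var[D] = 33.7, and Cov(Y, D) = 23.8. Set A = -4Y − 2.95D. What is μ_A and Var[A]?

μ_A = (-4)·μ_Y + (-2.95)·μ_D = (-4)·64 + (-2.95)·(-9.1) = -229.155.
Var[A] = a²·Var[Y] + b²·Var[D] + 2ab·Cov(Y, D) with a = -4, b = -2.95.
= (-4)²·57.8 + (-2.95)²·33.7 + 2·(-4)·(-2.95)·23.8
= 924.8 + 293.27425 + 561.68 = 1779.75425.

μ_A = -229.155, Var[A] = 1779.75425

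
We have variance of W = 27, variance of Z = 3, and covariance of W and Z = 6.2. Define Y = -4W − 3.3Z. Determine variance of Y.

variance of Y = 628.35

variance of Y = a²·variance of W + b²·variance of Z + 2ab·covariance of W and Z with a = -4, b = -3.3.
= (-4)²·27 + (-3.3)²·3 + 2·(-4)·(-3.3)·6.2
= 432 + 32.67 + 163.68 = 628.35.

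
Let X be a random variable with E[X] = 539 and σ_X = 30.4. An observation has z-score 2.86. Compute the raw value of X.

X = 625.944

X = E[X] + z·σ_X = 539 + 2.86·30.4 = 625.944.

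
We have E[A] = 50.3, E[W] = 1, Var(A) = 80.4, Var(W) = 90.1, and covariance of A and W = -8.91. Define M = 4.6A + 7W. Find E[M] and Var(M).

E[M] = 238.38, Var(M) = 5542.36

E[M] = 4.6·E[A] + 7·E[W] = 4.6·50.3 + 7·1 = 238.38.
Var(M) = a²·Var(A) + b²·Var(W) + 2ab·covariance of A and W with a = 4.6, b = 7.
= 4.6²·80.4 + 7²·90.1 + 2·4.6·7·(-8.91)
= 1701.264 + 4414.9 + (-573.804) = 5542.36.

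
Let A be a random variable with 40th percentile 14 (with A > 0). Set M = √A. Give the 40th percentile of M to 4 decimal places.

40th percentile of M = 3.7417

√A is increasing, so P_{40}(M) = g(P_{40}(A)) ≈ 3.7417.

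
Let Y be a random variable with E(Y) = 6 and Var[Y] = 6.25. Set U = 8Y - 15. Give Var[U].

Var[U] = 400

U = 8Y - 15 is linear with a = 8, b = -15.
Var[U] = a²·Var[Y] = 8²·6.25 = 400 (the additive constant -15 does not affect variance).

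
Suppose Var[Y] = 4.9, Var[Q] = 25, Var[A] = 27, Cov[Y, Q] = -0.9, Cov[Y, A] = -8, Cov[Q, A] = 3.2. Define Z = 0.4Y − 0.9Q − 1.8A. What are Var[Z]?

Var[Z] = a²·Var[Y] + b²·Var[Q] + c²·Var[A] + 2ab·Cov[Y, Q] + 2ac·Cov[Y, A] + 2bc·Cov[Q, A], with a = 0.4, b = -0.9, c = -1.8.
= 0.784 + 20.25 + 87.48 + 0.648 + 11.52 + 10.368
= 131.05.

Var[Z] = 131.05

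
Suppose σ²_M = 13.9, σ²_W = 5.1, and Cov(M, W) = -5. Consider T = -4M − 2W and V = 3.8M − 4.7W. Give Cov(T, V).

By bilinearity, Cov(T, V) = ac·σ²_M + bd·σ²_W + (ad+bc)·Cov(M, W), with a=-4, b=-2, c=3.8, d=-4.7.
ac·σ²_M = (-4)·3.8·13.9 = -211.28
bd·σ²_W = (-2)·(-4.7)·5.1 = 47.94
(ad+bc)·Cov(M, W) = (11.2)·(-5) = -56
Cov(T, V) = -211.28 + 47.94 + (-56) = -219.34.

Cov(T, V) = -219.34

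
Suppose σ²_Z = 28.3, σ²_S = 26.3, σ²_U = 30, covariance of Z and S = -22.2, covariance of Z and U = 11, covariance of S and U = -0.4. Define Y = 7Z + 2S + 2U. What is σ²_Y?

σ²_Y = a²·σ²_Z + b²·σ²_S + c²·σ²_U + 2ab·covariance of Z and S + 2ac·covariance of Z and U + 2bc·covariance of S and U, with a = 7, b = 2, c = 2.
= 1386.7 + 105.2 + 120 + (-621.6) + 308 + (-3.2)
= 1295.1.

σ²_Y = 1295.1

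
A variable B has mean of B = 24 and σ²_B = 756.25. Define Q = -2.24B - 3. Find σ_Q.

σ_Q = 61.6

Q = -2.24B - 3 is linear with a = -2.24, b = -3.
σ_B = √756.25 = 27.5.
σ_Q = |a|·σ_B = |-2.24|·27.5 = 61.6.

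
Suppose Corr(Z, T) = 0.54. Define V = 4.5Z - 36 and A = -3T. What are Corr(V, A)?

Corr(V, A) = -0.54

Linear rescalings preserve |correlation|; the slopes 4.5 and -3 have opposite signs, so the correlation flips sign: Corr(V, A) = −Corr(Z, T) = -0.54.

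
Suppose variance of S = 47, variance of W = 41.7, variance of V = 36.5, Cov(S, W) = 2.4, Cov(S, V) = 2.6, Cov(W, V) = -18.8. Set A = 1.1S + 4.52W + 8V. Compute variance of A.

variance of A = 1954.82728

variance of A = a²·variance of S + b²·variance of W + c²·variance of V + 2ab·Cov(S, W) + 2ac·Cov(S, V) + 2bc·Cov(W, V), with a = 1.1, b = 4.52, c = 8.
= 56.87 + 851.94768 + 2336 + 23.8656 + 45.76 + (-1359.616)
= 1954.82728.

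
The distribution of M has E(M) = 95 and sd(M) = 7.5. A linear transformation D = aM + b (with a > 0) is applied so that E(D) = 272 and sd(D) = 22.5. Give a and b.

sd(D) = a·sd(M) (a > 0), so a = 22.5/7.5 = 3.
E(D) = a·E(M) + b, so b = 272 − 3·95 = -13.

a = 3, b = -13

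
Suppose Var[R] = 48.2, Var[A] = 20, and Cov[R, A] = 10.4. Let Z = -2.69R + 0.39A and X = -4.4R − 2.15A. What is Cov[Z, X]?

Cov[Z, X] = 596.0272

By bilinearity, Cov[Z, X] = ac·Var[R] + bd·Var[A] + (ad+bc)·Cov[R, A], with a=-2.69, b=0.39, c=-4.4, d=-2.15.
ac·Var[R] = (-2.69)·(-4.4)·48.2 = 570.4952
bd·Var[A] = 0.39·(-2.15)·20 = -16.77
(ad+bc)·Cov[R, A] = (4.0675)·10.4 = 42.302
Cov[Z, X] = 570.4952 + (-16.77) + 42.302 = 596.0272.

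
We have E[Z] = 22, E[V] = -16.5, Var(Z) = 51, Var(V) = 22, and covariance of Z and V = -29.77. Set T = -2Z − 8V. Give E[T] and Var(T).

E[T] = (-2)·E[Z] + (-8)·E[V] = (-2)·22 + (-8)·(-16.5) = 88.
Var(T) = a²·Var(Z) + b²·Var(V) + 2ab·covariance of Z and V with a = -2, b = -8.
= (-2)²·51 + (-8)²·22 + 2·(-2)·(-8)·(-29.77)
= 204 + 1408 + (-952.64) = 659.36.

E[T] = 88, Var(T) = 659.36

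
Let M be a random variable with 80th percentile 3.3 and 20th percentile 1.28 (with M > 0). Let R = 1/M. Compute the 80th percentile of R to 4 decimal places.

1/M is decreasing on M > 0, so percentile order reverses: P_{80}(R) uses P_{20}(M) = 1.28.
P_{80}(R) = 1/1.28 ≈ 0.7813.

80th percentile of R = 0.7813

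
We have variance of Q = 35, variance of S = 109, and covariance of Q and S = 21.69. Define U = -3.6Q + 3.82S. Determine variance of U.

variance of U = a²·variance of Q + b²·variance of S + 2ab·covariance of Q and S with a = -3.6, b = 3.82.
= (-3.6)²·35 + 3.82²·109 + 2·(-3.6)·3.82·21.69
= 453.6 + 1590.5716 + (-596.56176) = 1447.60984.

variance of U = 1447.60984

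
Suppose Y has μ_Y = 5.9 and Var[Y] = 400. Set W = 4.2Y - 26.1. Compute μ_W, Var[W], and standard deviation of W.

μ_W = -1.32, Var[W] = 7056, standard deviation of W = 84

W = 4.2Y - 26.1 is linear with a = 4.2, b = -26.1.
μ_W = a·μ_Y + b = 4.2·5.9 + (-26.1) = -1.32.
Var[W] = a²·Var[Y] = 4.2²·400 = 7056 (the additive constant -26.1 does not affect variance).
standard deviation of Y = √400 = 20.
standard deviation of W = |a|·standard deviation of Y = |4.2|·20 = 84.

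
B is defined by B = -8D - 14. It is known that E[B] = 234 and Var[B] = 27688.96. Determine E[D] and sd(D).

E[D] = -31, sd(D) = 20.8

From B = -8D - 14: E[B] = a·E[D] + b, so E[D] = (E[B] − b)/a = (234 − (-14))/(-8) = -31.
sd(B) = √27688.96 = 166.4.
sd(B) = |a|·sd(D), so sd(D) = 166.4/|-8| = 20.8.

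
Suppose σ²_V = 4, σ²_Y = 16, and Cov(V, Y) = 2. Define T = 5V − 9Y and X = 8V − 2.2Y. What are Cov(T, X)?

Cov(T, X) = 310.8

By bilinearity, Cov(T, X) = ac·σ²_V + bd·σ²_Y + (ad+bc)·Cov(V, Y), with a=5, b=-9, c=8, d=-2.2.
ac·σ²_V = 5·8·4 = 160
bd·σ²_Y = (-9)·(-2.2)·16 = 316.8
(ad+bc)·Cov(V, Y) = (-83)·2 = -166
Cov(T, X) = 160 + 316.8 + (-166) = 310.8.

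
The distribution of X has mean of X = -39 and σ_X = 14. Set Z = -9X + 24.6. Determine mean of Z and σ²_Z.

Z = -9X + 24.6 is linear with a = -9, b = 24.6.
mean of Z = a·mean of X + b = (-9)·(-39) + 24.6 = 375.6.
σ²_X = 14² = 196.
σ²_Z = a²·σ²_X = (-9)²·196 = 15876 (the additive constant 24.6 does not affect variance).

mean of Z = 375.6, σ²_Z = 15876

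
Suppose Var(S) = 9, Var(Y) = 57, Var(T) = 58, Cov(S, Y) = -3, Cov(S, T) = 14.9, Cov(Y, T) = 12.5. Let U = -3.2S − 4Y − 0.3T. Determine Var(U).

Var(U) = 991.188

Var(U) = a²·Var(S) + b²·Var(Y) + c²·Var(T) + 2ab·Cov(S, Y) + 2ac·Cov(S, T) + 2bc·Cov(Y, T), with a = -3.2, b = -4, c = -0.3.
= 92.16 + 912 + 5.22 + (-76.8) + 28.608 + 30
= 991.188.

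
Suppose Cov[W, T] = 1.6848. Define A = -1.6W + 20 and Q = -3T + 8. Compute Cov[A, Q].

Cov[A, Q] = 8.08704

Cov[A, Q] = a·c·Cov[W, T] = (-1.6)·(-3)·1.6848 = 8.08704. Additive constants drop out.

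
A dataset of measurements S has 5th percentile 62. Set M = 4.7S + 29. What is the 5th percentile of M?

5th percentile of M = 320.4

Since a = 4.7 > 0 the transformation is increasing, so the 5th percentile of M = a·(P_{5} of S) + b = 4.7·62 + 29 = 320.4.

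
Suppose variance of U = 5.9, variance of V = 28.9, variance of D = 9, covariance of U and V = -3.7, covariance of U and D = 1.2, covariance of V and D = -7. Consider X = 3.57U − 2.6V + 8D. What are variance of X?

variance of X = a²·variance of U + b²·variance of V + c²·variance of D + 2ab·covariance of U and V + 2ac·covariance of U and D + 2bc·covariance of V and D, with a = 3.57, b = -2.6, c = 8.
= 75.19491 + 195.364 + 576 + 68.6868 + 68.544 + 291.2
= 1274.98971.

variance of X = 1274.98971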